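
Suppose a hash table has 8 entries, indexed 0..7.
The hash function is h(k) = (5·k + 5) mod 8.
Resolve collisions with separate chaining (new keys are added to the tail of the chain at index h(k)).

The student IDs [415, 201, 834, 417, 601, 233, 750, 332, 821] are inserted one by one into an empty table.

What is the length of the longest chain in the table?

4

Insert 415: h=0, bucket 0 empty → new chain.
Insert 201: h=2, bucket 2 empty → new chain.
Insert 834: h=7, bucket 7 empty → new chain.
Insert 417: h=2, bucket 2 nonempty → append to chain.
Insert 601: h=2, bucket 2 nonempty → append to chain.
Insert 233: h=2, bucket 2 nonempty → append to chain.
Insert 750: h=3, bucket 3 empty → new chain.
Insert 332: h=1, bucket 1 empty → new chain.
Insert 821: h=6, bucket 6 empty → new chain.
Final buckets:
0: 415
1: 332
2: 201 -> 417 -> 601 -> 233
3: 750
4: -
5: -
6: 821
7: 834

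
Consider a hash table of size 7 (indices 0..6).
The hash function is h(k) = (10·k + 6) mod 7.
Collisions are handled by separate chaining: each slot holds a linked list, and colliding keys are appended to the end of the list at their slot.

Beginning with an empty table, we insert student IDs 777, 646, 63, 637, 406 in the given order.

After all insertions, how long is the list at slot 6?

4

Insert 777: h=6, bucket 6 empty -> new chain.
Insert 646: h=5, bucket 5 empty -> new chain.
Insert 63: h=6, bucket 6 nonempty -> append to chain.
Insert 637: h=6, bucket 6 nonempty -> append to chain.
Insert 406: h=6, bucket 6 nonempty -> append to chain.
Final buckets:
0: _
1: _
2: _
3: _
4: _
5: 646
6: 777 -> 63 -> 637 -> 406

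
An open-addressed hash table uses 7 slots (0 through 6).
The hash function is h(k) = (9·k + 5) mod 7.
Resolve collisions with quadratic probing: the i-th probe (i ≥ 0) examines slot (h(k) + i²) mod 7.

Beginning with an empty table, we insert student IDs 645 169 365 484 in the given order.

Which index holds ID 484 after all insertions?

2

Insert 645: h=0, slot 0 empty → index 0.
Insert 169: h=0, slot 0 occupied → index 1.
Insert 365: h=0, slots 0,1 occupied → index 4.
Insert 484: h=0, slots 0,1,4 occupied → index 2.
Table: [645, 169, 484, _, 365, _, _]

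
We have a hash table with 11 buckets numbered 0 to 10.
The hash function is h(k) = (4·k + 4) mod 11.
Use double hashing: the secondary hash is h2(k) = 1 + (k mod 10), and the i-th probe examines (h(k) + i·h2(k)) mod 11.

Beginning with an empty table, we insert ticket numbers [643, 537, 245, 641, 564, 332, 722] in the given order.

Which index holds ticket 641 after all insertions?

9

Insert 643: h=2, slot 2 empty -> index 2.
Insert 537: h=7, slot 7 empty -> index 7.
Insert 245: h=5, slot 5 empty -> index 5.
Insert 641: h=5, h2=2, slots 5,7 occupied -> index 9.
Insert 564: h=5, h2=5, slot 5 occupied -> index 10.
Insert 332: h=1, slot 1 empty -> index 1.
Insert 722: h=10, h2=3, slots 10,2,5 occupied -> index 8.
Table: [_, 332, 643, _, _, 245, _, 537, 722, 641, 564]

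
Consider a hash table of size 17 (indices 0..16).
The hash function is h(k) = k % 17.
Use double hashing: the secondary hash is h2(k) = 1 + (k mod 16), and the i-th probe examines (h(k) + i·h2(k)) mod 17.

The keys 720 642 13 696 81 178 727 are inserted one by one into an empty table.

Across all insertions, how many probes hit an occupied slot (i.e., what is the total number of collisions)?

3

720 hashes to 6; slot 6 is free → place at 6.
642 hashes to 13; slot 13 is free → place at 13.
13 hashes to 13, h2=14; 13 taken → place at 10.
696 hashes to 16; slot 16 is free → place at 16.
81 hashes to 13, h2=2; 13 taken → place at 15.
178 hashes to 8; slot 8 is free → place at 8.
727 hashes to 13, h2=8; 13 taken → place at 4.
Table: [∅, ∅, ∅, ∅, 727, ∅, 720, ∅, 178, ∅, 13, ∅, ∅, 642, ∅, 81, 696]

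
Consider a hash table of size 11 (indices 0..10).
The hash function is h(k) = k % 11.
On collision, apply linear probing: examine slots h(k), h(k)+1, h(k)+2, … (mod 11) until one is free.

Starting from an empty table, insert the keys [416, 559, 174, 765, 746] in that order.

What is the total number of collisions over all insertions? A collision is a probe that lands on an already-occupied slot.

Insert 416: h=9, slot 9 empty -> index 9.
Insert 559: h=9, slot 9 occupied -> index 10.
Insert 174: h=9, slots 9,10 occupied -> index 0.
Insert 765: h=6, slot 6 empty -> index 6.
Insert 746: h=9, slots 9,10,0 occupied -> index 1.
Table: [174, 746, ., ., ., ., 765, ., ., 416, 559]

6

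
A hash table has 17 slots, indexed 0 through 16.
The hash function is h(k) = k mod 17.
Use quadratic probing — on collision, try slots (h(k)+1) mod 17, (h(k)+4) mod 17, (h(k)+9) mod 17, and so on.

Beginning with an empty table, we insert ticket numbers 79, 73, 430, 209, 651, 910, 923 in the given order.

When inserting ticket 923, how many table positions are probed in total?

79: h=11 → slot 11
73: h=5 → slot 5
430: h=5, probe 5,6 → slot 6
209: h=5, probe 5,6,9 → slot 9
651: h=5, probe 5,6,9,14 → slot 14
910: h=9, probe 9,10 → slot 10
923: h=5, probe 5,6,9,14,4 → slot 4
Table: [∅, ∅, ∅, ∅, 923, 73, 430, ∅, ∅, 209, 910, 79, ∅, ∅, 651, ∅, ∅]

5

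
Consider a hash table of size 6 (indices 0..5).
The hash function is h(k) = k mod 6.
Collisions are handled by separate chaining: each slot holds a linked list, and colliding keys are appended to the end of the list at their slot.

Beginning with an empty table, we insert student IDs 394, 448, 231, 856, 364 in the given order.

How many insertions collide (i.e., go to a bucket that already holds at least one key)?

3

Insert 394: h=4, bucket 4 empty -> new chain.
Insert 448: h=4, bucket 4 nonempty -> append to chain.
Insert 231: h=3, bucket 3 empty -> new chain.
Insert 856: h=4, bucket 4 nonempty -> append to chain.
Insert 364: h=4, bucket 4 nonempty -> append to chain.
Final buckets:
0: -
1: -
2: -
3: 231
4: 394 -> 448 -> 856 -> 364
5: -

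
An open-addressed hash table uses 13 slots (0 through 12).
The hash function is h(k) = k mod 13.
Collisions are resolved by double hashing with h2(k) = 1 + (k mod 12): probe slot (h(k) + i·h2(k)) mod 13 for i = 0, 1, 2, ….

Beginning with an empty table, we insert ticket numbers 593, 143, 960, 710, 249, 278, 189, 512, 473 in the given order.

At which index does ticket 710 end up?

Insert 593: h=8, slot 8 empty -> index 8.
Insert 143: h=0, slot 0 empty -> index 0.
Insert 960: h=11, slot 11 empty -> index 11.
Insert 710: h=8, h2=3, slots 8,11 occupied -> index 1.
Insert 249: h=2, slot 2 empty -> index 2.
Insert 278: h=5, slot 5 empty -> index 5.
Insert 189: h=7, slot 7 empty -> index 7.
Insert 512: h=5, h2=9, slots 5,1 occupied -> index 10.
Insert 473: h=5, h2=6, slots 5,11 occupied -> index 4.
Table: [143, 710, 249, ∅, 473, 278, ∅, 189, 593, ∅, 512, 960, ∅]

1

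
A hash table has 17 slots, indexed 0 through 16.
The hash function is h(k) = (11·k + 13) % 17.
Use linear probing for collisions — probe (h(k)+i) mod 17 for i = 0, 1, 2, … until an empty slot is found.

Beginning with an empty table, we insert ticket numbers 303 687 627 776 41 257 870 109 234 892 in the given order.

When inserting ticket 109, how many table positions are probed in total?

Insert 303: h=14, slot 14 empty → index 14.
Insert 687: h=5, slot 5 empty → index 5.
Insert 627: h=8, slot 8 empty → index 8.
Insert 776: h=15, slot 15 empty → index 15.
Insert 41: h=5, slot 5 occupied → index 6.
Insert 257: h=1, slot 1 empty → index 1.
Insert 870: h=12, slot 12 empty → index 12.
Insert 109: h=5, slots 5,6 occupied → index 7.
Insert 234: h=3, slot 3 empty → index 3.
Insert 892: h=16, slot 16 empty → index 16.
Table: [∅, 257, ∅, 234, ∅, 687, 41, 109, 627, ∅, ∅, ∅, 870, ∅, 303, 776, 892]

3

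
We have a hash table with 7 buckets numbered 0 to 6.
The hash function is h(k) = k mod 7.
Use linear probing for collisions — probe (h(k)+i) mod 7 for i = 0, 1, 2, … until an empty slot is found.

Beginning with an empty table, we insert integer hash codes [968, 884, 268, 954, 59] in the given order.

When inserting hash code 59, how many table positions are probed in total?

968: h=2 → slot 2
884: h=2, probe 2,3 → slot 3
268: h=2, probe 2,3,4 → slot 4
954: h=2, probe 2,3,4,5 → slot 5
59: h=3, probe 3,4,5,6 → slot 6
Table: [—, —, 968, 884, 268, 954, 59]

4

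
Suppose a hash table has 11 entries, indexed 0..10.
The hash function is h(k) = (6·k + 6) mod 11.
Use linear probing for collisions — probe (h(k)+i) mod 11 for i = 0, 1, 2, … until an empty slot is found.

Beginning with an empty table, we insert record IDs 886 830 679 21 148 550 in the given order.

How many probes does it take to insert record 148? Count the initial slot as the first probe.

2

Insert 886: h=9, slot 9 empty → index 9.
Insert 830: h=3, slot 3 empty → index 3.
Insert 679: h=10, slot 10 empty → index 10.
Insert 21: h=0, slot 0 empty → index 0.
Insert 148: h=3, slot 3 occupied → index 4.
Insert 550: h=6, slot 6 empty → index 6.
Table: [21, -, -, 830, 148, -, 550, -, -, 886, 679]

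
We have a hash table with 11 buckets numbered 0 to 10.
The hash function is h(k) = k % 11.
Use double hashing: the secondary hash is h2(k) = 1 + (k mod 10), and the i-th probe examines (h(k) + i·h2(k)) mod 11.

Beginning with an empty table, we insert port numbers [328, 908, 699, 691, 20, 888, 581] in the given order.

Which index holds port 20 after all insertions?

10

328 hashes to 9; slot 9 is free → place at 9.
908 hashes to 6; slot 6 is free → place at 6.
699 hashes to 6, h2=10; 6 taken → place at 5.
691 hashes to 9, h2=2; 9 taken → place at 0.
20 hashes to 9, h2=1; 9 taken → place at 10.
888 hashes to 8; slot 8 is free → place at 8.
581 hashes to 9, h2=2; 9,0 taken → place at 2.
Table: [691, -, 581, -, -, 699, 908, -, 888, 328, 20]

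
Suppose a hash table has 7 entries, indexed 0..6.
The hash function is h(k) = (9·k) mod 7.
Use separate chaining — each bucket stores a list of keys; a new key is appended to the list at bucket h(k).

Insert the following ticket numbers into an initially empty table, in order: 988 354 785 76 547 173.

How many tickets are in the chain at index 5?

988 → bucket 2
354 → bucket 1
785 → bucket 2 (collision)
76 → bucket 5
547 → bucket 2 (collision)
173 → bucket 3
Final buckets:
0: _
1: 354
2: 988 -> 785 -> 547
3: 173
4: _
5: 76
6: _

1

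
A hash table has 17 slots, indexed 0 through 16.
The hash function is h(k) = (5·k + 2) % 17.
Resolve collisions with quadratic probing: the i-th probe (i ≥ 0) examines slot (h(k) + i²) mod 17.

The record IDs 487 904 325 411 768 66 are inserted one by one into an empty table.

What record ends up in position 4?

768

487 hashes to 6; slot 6 is free -> place at 6.
904 hashes to 0; slot 0 is free -> place at 0.
325 hashes to 12; slot 12 is free -> place at 12.
411 hashes to 0; 0 taken -> place at 1.
768 hashes to 0; 0,1 taken -> place at 4.
66 hashes to 9; slot 9 is free -> place at 9.
Table: [904, 411, ∅, ∅, 768, ∅, 487, ∅, ∅, 66, ∅, ∅, 325, ∅, ∅, ∅, ∅]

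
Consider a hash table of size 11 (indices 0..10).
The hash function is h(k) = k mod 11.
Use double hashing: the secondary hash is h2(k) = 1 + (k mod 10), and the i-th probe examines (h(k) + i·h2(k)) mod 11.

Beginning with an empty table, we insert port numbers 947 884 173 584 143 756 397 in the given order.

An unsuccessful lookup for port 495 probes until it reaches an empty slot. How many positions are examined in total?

5

Insert 947: h=1, slot 1 empty -> index 1.
Insert 884: h=4, slot 4 empty -> index 4.
Insert 173: h=8, slot 8 empty -> index 8.
Insert 584: h=1, h2=5, slot 1 occupied -> index 6.
Insert 143: h=0, slot 0 empty -> index 0.
Insert 756: h=8, h2=7, slots 8,4,0 occupied -> index 7.
Insert 397: h=1, h2=8, slot 1 occupied -> index 9.
Table: [143, 947, —, —, 884, —, 584, 756, 173, 397, —]
Lookup 495: h=0, h2=6, probe 0,6,1,7,2 → slot 2 empty, not found.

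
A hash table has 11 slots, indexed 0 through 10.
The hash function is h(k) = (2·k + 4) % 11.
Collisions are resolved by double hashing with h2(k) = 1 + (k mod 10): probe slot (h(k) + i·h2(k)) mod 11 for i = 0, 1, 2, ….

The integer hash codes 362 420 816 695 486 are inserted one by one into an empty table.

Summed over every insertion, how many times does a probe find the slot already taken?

362 hashes to 2; slot 2 is free -> place at 2.
420 hashes to 8; slot 8 is free -> place at 8.
816 hashes to 8, h2=7; 8 taken -> place at 4.
695 hashes to 8, h2=6; 8 taken -> place at 3.
486 hashes to 8, h2=7; 8,4 taken -> place at 0.
Table: [486, -, 362, 695, 816, -, -, -, 420, -, -]

4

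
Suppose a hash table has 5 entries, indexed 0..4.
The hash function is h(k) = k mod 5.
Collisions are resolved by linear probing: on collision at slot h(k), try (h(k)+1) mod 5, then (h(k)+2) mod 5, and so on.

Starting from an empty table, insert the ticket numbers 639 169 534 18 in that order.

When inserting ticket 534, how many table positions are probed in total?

Insert 639: h=4, slot 4 empty → index 4.
Insert 169: h=4, slot 4 occupied → index 0.
Insert 534: h=4, slots 4,0 occupied → index 1.
Insert 18: h=3, slot 3 empty → index 3.
Table: [169, 534, _, 18, 639]

3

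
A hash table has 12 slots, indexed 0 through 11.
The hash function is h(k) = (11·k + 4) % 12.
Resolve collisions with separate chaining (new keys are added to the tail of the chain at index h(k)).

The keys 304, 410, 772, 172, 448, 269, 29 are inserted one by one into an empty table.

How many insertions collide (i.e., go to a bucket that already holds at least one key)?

4

Insert 304: h=0, bucket 0 empty -> new chain.
Insert 410: h=2, bucket 2 empty -> new chain.
Insert 772: h=0, bucket 0 nonempty -> append to chain.
Insert 172: h=0, bucket 0 nonempty -> append to chain.
Insert 448: h=0, bucket 0 nonempty -> append to chain.
Insert 269: h=11, bucket 11 empty -> new chain.
Insert 29: h=11, bucket 11 nonempty -> append to chain.
Final buckets:
0: 304 -> 772 -> 172 -> 448
1: —
2: 410
3: —
4: —
5: —
6: —
7: —
8: —
9: —
10: —
11: 269 -> 29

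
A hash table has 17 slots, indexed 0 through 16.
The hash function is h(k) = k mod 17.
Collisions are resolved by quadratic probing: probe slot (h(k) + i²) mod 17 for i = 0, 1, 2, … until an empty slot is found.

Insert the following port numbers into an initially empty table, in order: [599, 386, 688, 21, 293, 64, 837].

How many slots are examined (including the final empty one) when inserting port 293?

4

599 hashes to 4; slot 4 is free → place at 4.
386 hashes to 12; slot 12 is free → place at 12.
688 hashes to 8; slot 8 is free → place at 8.
21 hashes to 4; 4 taken → place at 5.
293 hashes to 4; 4,5,8 taken → place at 13.
64 hashes to 13; 13 taken → place at 14.
837 hashes to 4; 4,5,8,13 taken → place at 3.
Table: [-, -, -, 837, 599, 21, -, -, 688, -, -, -, 386, 293, 64, -, -]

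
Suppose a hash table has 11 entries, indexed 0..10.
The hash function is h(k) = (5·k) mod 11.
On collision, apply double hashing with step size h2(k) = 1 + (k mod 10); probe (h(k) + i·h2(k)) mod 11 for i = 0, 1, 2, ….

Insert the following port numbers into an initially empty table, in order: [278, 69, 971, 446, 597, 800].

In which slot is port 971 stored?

6

Insert 278: h=4, slot 4 empty => index 4.
Insert 69: h=4, h2=10, slot 4 occupied => index 3.
Insert 971: h=4, h2=2, slot 4 occupied => index 6.
Insert 446: h=8, slot 8 empty => index 8.
Insert 597: h=4, h2=8, slot 4 occupied => index 1.
Insert 800: h=7, slot 7 empty => index 7.
Table: [., 597, ., 69, 278, ., 971, 800, 446, ., .]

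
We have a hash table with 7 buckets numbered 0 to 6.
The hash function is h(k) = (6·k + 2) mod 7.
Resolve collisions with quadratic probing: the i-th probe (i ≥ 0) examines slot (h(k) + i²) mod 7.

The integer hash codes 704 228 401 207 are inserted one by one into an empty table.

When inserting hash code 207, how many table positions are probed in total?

3

704 hashes to 5; slot 5 is free → place at 5.
228 hashes to 5; 5 taken → place at 6.
401 hashes to 0; slot 0 is free → place at 0.
207 hashes to 5; 5,6 taken → place at 2.
Table: [401, —, 207, —, —, 704, 228]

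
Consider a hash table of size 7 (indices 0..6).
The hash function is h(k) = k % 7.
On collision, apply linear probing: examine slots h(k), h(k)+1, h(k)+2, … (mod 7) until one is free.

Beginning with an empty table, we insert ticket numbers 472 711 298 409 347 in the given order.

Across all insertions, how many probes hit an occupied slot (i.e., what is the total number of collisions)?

7

472: h=3 => slot 3
711: h=4 => slot 4
298: h=4, probe 4,5 => slot 5
409: h=3, probe 3,4,5,6 => slot 6
347: h=4, probe 4,5,6,0 => slot 0
Table: [347, ., ., 472, 711, 298, 409]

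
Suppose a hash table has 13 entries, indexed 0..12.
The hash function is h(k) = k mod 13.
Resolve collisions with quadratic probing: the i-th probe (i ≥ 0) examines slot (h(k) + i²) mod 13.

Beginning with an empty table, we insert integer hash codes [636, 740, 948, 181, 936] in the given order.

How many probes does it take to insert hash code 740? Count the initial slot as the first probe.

636: h=12 -> slot 12
740: h=12, probe 12,0 -> slot 0
948: h=12, probe 12,0,3 -> slot 3
181: h=12, probe 12,0,3,8 -> slot 8
936: h=0, probe 0,1 -> slot 1
Table: [740, 936, ∅, 948, ∅, ∅, ∅, ∅, 181, ∅, ∅, ∅, 636]

2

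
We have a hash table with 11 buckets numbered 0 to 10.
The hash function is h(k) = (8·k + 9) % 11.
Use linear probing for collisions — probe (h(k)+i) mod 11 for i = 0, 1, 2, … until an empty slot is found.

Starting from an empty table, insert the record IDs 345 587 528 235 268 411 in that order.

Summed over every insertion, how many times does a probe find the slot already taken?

Insert 345: h=8, slot 8 empty → index 8.
Insert 587: h=8, slot 8 occupied → index 9.
Insert 528: h=9, slot 9 occupied → index 10.
Insert 235: h=8, slots 8,9,10 occupied → index 0.
Insert 268: h=8, slots 8,9,10,0 occupied → index 1.
Insert 411: h=8, slots 8,9,10,0,1 occupied → index 2.
Table: [235, 268, 411, —, —, —, —, —, 345, 587, 528]

14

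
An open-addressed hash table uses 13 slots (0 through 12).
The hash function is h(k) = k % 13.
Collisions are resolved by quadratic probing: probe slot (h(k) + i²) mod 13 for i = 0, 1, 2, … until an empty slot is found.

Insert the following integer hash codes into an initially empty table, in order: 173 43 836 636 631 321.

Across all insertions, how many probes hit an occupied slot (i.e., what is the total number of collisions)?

173: h=4 -> slot 4
43: h=4, probe 4,5 -> slot 5
836: h=4, probe 4,5,8 -> slot 8
636: h=12 -> slot 12
631: h=7 -> slot 7
321: h=9 -> slot 9
Table: [∅, ∅, ∅, ∅, 173, 43, ∅, 631, 836, 321, ∅, ∅, 636]

3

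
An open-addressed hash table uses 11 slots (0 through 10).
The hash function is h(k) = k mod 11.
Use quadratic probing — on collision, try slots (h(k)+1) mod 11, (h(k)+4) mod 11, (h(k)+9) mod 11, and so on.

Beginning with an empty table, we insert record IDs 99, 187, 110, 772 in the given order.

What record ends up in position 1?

99 hashes to 0; slot 0 is free -> place at 0.
187 hashes to 0; 0 taken -> place at 1.
110 hashes to 0; 0,1 taken -> place at 4.
772 hashes to 2; slot 2 is free -> place at 2.
Table: [99, 187, 772, ., 110, ., ., ., ., ., .]

187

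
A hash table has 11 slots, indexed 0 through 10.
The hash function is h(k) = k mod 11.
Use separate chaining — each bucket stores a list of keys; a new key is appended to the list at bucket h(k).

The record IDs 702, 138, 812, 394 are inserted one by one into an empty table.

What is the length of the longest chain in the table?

3

702 → bucket 9
138 → bucket 6
812 → bucket 9 (collision)
394 → bucket 9 (collision)
Final buckets:
0: -
1: -
2: -
3: -
4: -
5: -
6: 138
7: -
8: -
9: 702 -> 812 -> 394
10: -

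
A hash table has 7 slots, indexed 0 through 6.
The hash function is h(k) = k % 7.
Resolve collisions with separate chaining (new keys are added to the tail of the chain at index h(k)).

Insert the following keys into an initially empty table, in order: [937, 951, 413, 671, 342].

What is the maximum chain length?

Insert 937: h=6, bucket 6 empty -> new chain.
Insert 951: h=6, bucket 6 nonempty -> append to chain.
Insert 413: h=0, bucket 0 empty -> new chain.
Insert 671: h=6, bucket 6 nonempty -> append to chain.
Insert 342: h=6, bucket 6 nonempty -> append to chain.
Final buckets:
0: 413
1: _
2: _
3: _
4: _
5: _
6: 937 -> 951 -> 671 -> 342

4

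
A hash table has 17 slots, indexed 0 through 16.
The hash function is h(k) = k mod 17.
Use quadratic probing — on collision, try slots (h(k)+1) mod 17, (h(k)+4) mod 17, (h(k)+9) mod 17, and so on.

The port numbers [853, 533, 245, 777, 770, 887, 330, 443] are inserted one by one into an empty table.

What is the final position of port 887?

4

Insert 853: h=3, slot 3 empty => index 3.
Insert 533: h=6, slot 6 empty => index 6.
Insert 245: h=7, slot 7 empty => index 7.
Insert 777: h=12, slot 12 empty => index 12.
Insert 770: h=5, slot 5 empty => index 5.
Insert 887: h=3, slot 3 occupied => index 4.
Insert 330: h=7, slot 7 occupied => index 8.
Insert 443: h=1, slot 1 empty => index 1.
Table: [_, 443, _, 853, 887, 770, 533, 245, 330, _, _, _, 777, _, _, _, _]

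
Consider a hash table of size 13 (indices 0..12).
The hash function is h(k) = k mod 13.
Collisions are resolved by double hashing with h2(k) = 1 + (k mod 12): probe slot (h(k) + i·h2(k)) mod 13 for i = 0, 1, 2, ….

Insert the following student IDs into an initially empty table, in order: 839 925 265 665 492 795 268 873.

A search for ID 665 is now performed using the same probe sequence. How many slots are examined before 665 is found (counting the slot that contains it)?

2

839: h=7 => slot 7
925: h=2 => slot 2
265: h=5 => slot 5
665: h=2, h2=6, probe 2,8 => slot 8
492: h=11 => slot 11
795: h=2, h2=4, probe 2,6 => slot 6
268: h=8, h2=5, probe 8,0 => slot 0
873: h=2, h2=10, probe 2,12 => slot 12
Table: [268, _, 925, _, _, 265, 795, 839, 665, _, _, 492, 873]
Lookup 665: h=2, h2=6, probe 2,8 → found at 8.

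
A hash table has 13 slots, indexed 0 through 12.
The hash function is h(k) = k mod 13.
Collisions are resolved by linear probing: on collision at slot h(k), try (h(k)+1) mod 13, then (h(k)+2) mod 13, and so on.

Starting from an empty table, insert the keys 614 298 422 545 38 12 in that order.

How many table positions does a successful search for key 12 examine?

614: h=3 → slot 3
298: h=12 → slot 12
422: h=6 → slot 6
545: h=12, probe 12,0 → slot 0
38: h=12, probe 12,0,1 → slot 1
12: h=12, probe 12,0,1,2 → slot 2
Table: [545, 38, 12, 614, —, —, 422, —, —, —, —, —, 298]
Lookup 12: h=12, probe 12,0,1,2 → found at 2.

4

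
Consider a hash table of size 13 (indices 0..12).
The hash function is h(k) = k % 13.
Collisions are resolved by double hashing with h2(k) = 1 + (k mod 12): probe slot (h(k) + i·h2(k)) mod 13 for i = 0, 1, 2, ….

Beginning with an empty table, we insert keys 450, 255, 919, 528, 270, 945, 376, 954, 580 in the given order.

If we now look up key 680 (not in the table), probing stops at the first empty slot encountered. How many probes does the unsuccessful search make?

Insert 450: h=8, slot 8 empty => index 8.
Insert 255: h=8, h2=4, slot 8 occupied => index 12.
Insert 919: h=9, slot 9 empty => index 9.
Insert 528: h=8, h2=1, slots 8,9 occupied => index 10.
Insert 270: h=10, h2=7, slot 10 occupied => index 4.
Insert 945: h=9, h2=10, slot 9 occupied => index 6.
Insert 376: h=12, h2=5, slots 12,4,9 occupied => index 1.
Insert 954: h=5, slot 5 empty => index 5.
Insert 580: h=8, h2=5, slot 8 occupied => index 0.
Table: [580, 376, —, —, 270, 954, 945, —, 450, 919, 528, —, 255]
Lookup 680: h=4, h2=9, probe 4,0,9,5,1,10,6,2 → slot 2 empty, not found.

8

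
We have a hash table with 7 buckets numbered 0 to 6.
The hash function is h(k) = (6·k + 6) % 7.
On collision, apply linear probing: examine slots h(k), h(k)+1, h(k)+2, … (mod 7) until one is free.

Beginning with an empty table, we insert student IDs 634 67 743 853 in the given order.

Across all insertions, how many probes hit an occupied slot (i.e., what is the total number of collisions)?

1

634 hashes to 2; slot 2 is free → place at 2.
67 hashes to 2; 2 taken → place at 3.
743 hashes to 5; slot 5 is free → place at 5.
853 hashes to 0; slot 0 is free → place at 0.
Table: [853, -, 634, 67, -, 743, -]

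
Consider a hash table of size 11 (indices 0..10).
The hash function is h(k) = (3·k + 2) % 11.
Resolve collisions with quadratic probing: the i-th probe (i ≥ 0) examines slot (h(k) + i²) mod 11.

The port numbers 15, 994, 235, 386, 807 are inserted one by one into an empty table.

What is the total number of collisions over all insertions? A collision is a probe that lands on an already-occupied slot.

Insert 15: h=3, slot 3 empty -> index 3.
Insert 994: h=3, slot 3 occupied -> index 4.
Insert 235: h=3, slots 3,4 occupied -> index 7.
Insert 386: h=5, slot 5 empty -> index 5.
Insert 807: h=3, slots 3,4,7 occupied -> index 1.
Table: [_, 807, _, 15, 994, 386, _, 235, _, _, _]

6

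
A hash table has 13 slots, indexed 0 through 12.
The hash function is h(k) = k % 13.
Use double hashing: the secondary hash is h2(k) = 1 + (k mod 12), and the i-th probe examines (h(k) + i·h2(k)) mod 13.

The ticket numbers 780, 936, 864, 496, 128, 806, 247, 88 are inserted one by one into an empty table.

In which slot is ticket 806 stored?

780: h=0 → slot 0
936: h=0, h2=1, probe 0,1 → slot 1
864: h=6 → slot 6
496: h=2 → slot 2
128: h=11 → slot 11
806: h=0, h2=3, probe 0,3 → slot 3
247: h=0, h2=8, probe 0,8 → slot 8
88: h=10 → slot 10
Table: [780, 936, 496, 806, ., ., 864, ., 247, ., 88, 128, .]

3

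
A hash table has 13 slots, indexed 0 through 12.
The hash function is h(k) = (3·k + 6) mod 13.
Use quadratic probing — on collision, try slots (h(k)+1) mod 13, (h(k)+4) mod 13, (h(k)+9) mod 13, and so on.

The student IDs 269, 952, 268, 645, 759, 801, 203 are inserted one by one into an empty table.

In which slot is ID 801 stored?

0

Insert 269: h=7, slot 7 empty → index 7.
Insert 952: h=2, slot 2 empty → index 2.
Insert 268: h=4, slot 4 empty → index 4.
Insert 645: h=4, slot 4 occupied → index 5.
Insert 759: h=8, slot 8 empty → index 8.
Insert 801: h=4, slots 4,5,8 occupied → index 0.
Insert 203: h=4, slots 4,5,8,0,7 occupied → index 3.
Table: [801, _, 952, 203, 268, 645, _, 269, 759, _, _, _, _]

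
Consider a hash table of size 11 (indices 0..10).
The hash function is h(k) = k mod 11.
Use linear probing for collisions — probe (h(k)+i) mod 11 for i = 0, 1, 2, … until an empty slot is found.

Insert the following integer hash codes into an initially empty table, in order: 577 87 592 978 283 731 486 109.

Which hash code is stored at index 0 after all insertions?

978

Insert 577: h=5, slot 5 empty => index 5.
Insert 87: h=10, slot 10 empty => index 10.
Insert 592: h=9, slot 9 empty => index 9.
Insert 978: h=10, slot 10 occupied => index 0.
Insert 283: h=8, slot 8 empty => index 8.
Insert 731: h=5, slot 5 occupied => index 6.
Insert 486: h=2, slot 2 empty => index 2.
Insert 109: h=10, slots 10,0 occupied => index 1.
Table: [978, 109, 486, _, _, 577, 731, _, 283, 592, 87]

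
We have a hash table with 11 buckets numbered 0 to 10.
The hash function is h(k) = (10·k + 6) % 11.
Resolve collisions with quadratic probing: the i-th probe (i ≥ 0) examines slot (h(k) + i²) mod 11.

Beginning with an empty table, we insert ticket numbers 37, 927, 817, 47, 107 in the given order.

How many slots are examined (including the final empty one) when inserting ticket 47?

Insert 37: h=2, slot 2 empty -> index 2.
Insert 927: h=3, slot 3 empty -> index 3.
Insert 817: h=3, slot 3 occupied -> index 4.
Insert 47: h=3, slots 3,4 occupied -> index 7.
Insert 107: h=9, slot 9 empty -> index 9.
Table: [∅, ∅, 37, 927, 817, ∅, ∅, 47, ∅, 107, ∅]

3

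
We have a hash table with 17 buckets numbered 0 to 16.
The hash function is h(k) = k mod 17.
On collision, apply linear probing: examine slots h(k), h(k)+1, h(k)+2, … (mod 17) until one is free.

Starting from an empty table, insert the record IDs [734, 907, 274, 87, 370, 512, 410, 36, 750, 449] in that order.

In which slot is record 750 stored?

734 hashes to 3; slot 3 is free → place at 3.
907 hashes to 6; slot 6 is free → place at 6.
274 hashes to 2; slot 2 is free → place at 2.
87 hashes to 2; 2,3 taken → place at 4.
370 hashes to 13; slot 13 is free → place at 13.
512 hashes to 2; 2,3,4 taken → place at 5.
410 hashes to 2; 2,3,4,5,6 taken → place at 7.
36 hashes to 2; 2,3,4,5,6,7 taken → place at 8.
750 hashes to 2; 2,3,4,5,6,7,8 taken → place at 9.
449 hashes to 7; 7,8,9 taken → place at 10.
Table: [., ., 274, 734, 87, 512, 907, 410, 36, 750, 449, ., ., 370, ., ., .]

9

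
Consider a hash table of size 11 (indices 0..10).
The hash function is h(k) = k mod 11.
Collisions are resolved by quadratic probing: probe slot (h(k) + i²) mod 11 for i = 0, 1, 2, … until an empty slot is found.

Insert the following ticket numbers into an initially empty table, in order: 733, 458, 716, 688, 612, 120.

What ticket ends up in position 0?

733: h=7 -> slot 7
458: h=7, probe 7,8 -> slot 8
716: h=1 -> slot 1
688: h=6 -> slot 6
612: h=7, probe 7,8,0 -> slot 0
120: h=10 -> slot 10
Table: [612, 716, ∅, ∅, ∅, ∅, 688, 733, 458, ∅, 120]

612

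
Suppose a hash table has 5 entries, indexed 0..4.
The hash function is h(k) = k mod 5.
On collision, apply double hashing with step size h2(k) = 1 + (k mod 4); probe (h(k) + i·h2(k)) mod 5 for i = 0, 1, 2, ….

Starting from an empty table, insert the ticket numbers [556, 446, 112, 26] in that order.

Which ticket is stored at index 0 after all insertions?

26

556: h=1 → slot 1
446: h=1, h2=3, probe 1,4 → slot 4
112: h=2 → slot 2
26: h=1, h2=3, probe 1,4,2,0 → slot 0
Table: [26, 556, 112, -, 446]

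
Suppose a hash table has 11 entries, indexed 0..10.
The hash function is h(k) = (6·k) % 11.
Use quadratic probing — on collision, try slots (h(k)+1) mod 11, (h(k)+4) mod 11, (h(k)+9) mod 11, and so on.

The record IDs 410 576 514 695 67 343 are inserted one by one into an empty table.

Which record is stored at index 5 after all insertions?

343

Insert 410: h=7, slot 7 empty -> index 7.
Insert 576: h=2, slot 2 empty -> index 2.
Insert 514: h=4, slot 4 empty -> index 4.
Insert 695: h=1, slot 1 empty -> index 1.
Insert 67: h=6, slot 6 empty -> index 6.
Insert 343: h=1, slots 1,2 occupied -> index 5.
Table: [., 695, 576, ., 514, 343, 67, 410, ., ., .]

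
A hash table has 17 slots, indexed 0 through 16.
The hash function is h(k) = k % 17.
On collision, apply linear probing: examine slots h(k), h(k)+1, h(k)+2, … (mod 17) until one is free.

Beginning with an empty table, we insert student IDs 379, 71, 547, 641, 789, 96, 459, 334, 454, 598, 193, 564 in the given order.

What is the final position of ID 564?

379 hashes to 5; slot 5 is free => place at 5.
71 hashes to 3; slot 3 is free => place at 3.
547 hashes to 3; 3 taken => place at 4.
641 hashes to 12; slot 12 is free => place at 12.
789 hashes to 7; slot 7 is free => place at 7.
96 hashes to 11; slot 11 is free => place at 11.
459 hashes to 0; slot 0 is free => place at 0.
334 hashes to 11; 11,12 taken => place at 13.
454 hashes to 12; 12,13 taken => place at 14.
598 hashes to 3; 3,4,5 taken => place at 6.
193 hashes to 6; 6,7 taken => place at 8.
564 hashes to 3; 3,4,5,6,7,8 taken => place at 9.
Table: [459, ., ., 71, 547, 379, 598, 789, 193, 564, ., 96, 641, 334, 454, ., .]

9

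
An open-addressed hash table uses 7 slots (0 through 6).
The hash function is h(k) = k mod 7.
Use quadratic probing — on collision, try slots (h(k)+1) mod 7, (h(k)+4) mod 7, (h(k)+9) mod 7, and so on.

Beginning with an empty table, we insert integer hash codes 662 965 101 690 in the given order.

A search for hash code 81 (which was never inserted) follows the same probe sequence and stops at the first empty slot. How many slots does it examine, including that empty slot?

Insert 662: h=4, slot 4 empty -> index 4.
Insert 965: h=6, slot 6 empty -> index 6.
Insert 101: h=3, slot 3 empty -> index 3.
Insert 690: h=4, slot 4 occupied -> index 5.
Table: [., ., ., 101, 662, 690, 965]
Lookup 81: h=4, probe 4,5,1 → slot 1 empty, not found.

3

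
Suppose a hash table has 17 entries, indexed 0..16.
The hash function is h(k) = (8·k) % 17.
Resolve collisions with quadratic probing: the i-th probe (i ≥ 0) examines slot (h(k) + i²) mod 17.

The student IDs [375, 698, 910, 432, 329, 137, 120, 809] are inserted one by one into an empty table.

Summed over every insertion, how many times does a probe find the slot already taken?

7

375 hashes to 8; slot 8 is free -> place at 8.
698 hashes to 8; 8 taken -> place at 9.
910 hashes to 4; slot 4 is free -> place at 4.
432 hashes to 5; slot 5 is free -> place at 5.
329 hashes to 14; slot 14 is free -> place at 14.
137 hashes to 8; 8,9 taken -> place at 12.
120 hashes to 8; 8,9,12 taken -> place at 0.
809 hashes to 12; 12 taken -> place at 13.
Table: [120, ., ., ., 910, 432, ., ., 375, 698, ., ., 137, 809, 329, ., .]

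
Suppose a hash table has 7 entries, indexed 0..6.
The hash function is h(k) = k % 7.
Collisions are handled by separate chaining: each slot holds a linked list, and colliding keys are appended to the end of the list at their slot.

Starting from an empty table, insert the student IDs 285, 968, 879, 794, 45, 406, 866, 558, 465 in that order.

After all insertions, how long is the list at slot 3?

3

285 -> bucket 5
968 -> bucket 2
879 -> bucket 4
794 -> bucket 3
45 -> bucket 3 (collision)
406 -> bucket 0
866 -> bucket 5 (collision)
558 -> bucket 5 (collision)
465 -> bucket 3 (collision)
Final buckets:
0: 406
1: _
2: 968
3: 794 -> 45 -> 465
4: 879
5: 285 -> 866 -> 558
6: _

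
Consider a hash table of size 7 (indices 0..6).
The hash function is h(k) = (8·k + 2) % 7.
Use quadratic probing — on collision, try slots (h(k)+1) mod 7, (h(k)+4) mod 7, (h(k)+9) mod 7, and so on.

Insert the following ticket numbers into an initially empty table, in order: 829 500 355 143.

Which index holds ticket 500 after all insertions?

829: h=5 → slot 5
500: h=5, probe 5,6 → slot 6
355: h=0 → slot 0
143: h=5, probe 5,6,2 → slot 2
Table: [355, ., 143, ., ., 829, 500]

6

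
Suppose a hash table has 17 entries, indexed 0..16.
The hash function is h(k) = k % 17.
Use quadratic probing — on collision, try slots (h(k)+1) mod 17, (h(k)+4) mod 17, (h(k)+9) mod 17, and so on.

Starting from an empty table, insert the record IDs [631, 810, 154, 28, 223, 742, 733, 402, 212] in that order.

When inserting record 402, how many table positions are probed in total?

5

631: h=2 => slot 2
810: h=11 => slot 11
154: h=1 => slot 1
28: h=11, probe 11,12 => slot 12
223: h=2, probe 2,3 => slot 3
742: h=11, probe 11,12,15 => slot 15
733: h=2, probe 2,3,6 => slot 6
402: h=11, probe 11,12,15,3,10 => slot 10
212: h=8 => slot 8
Table: [-, 154, 631, 223, -, -, 733, -, 212, -, 402, 810, 28, -, -, 742, -]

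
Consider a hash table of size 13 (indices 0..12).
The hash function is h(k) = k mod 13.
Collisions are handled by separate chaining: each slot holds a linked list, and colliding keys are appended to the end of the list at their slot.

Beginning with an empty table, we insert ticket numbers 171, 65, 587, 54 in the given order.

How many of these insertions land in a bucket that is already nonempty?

2

171 -> bucket 2
65 -> bucket 0
587 -> bucket 2 (collision)
54 -> bucket 2 (collision)
Final buckets:
0: 65
1: -
2: 171 -> 587 -> 54
3: -
4: -
5: -
6: -
7: -
8: -
9: -
10: -
11: -
12: -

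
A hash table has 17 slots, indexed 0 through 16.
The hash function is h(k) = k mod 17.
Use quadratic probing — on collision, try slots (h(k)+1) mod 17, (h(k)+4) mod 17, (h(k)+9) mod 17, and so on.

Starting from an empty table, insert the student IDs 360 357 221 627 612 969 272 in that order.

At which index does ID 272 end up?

360 hashes to 3; slot 3 is free -> place at 3.
357 hashes to 0; slot 0 is free -> place at 0.
221 hashes to 0; 0 taken -> place at 1.
627 hashes to 15; slot 15 is free -> place at 15.
612 hashes to 0; 0,1 taken -> place at 4.
969 hashes to 0; 0,1,4 taken -> place at 9.
272 hashes to 0; 0,1,4,9 taken -> place at 16.
Table: [357, 221, ∅, 360, 612, ∅, ∅, ∅, ∅, 969, ∅, ∅, ∅, ∅, ∅, 627, 272]

16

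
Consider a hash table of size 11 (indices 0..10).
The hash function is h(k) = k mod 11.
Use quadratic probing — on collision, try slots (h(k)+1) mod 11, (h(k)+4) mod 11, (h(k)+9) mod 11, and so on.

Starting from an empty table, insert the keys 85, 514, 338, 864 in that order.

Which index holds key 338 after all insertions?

Insert 85: h=8, slot 8 empty -> index 8.
Insert 514: h=8, slot 8 occupied -> index 9.
Insert 338: h=8, slots 8,9 occupied -> index 1.
Insert 864: h=6, slot 6 empty -> index 6.
Table: [., 338, ., ., ., ., 864, ., 85, 514, .]

1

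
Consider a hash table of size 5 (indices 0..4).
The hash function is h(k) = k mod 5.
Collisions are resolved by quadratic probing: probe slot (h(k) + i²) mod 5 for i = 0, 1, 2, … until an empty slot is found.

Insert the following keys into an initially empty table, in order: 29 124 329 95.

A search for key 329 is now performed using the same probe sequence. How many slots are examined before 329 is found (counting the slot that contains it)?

3

Insert 29: h=4, slot 4 empty → index 4.
Insert 124: h=4, slot 4 occupied → index 0.
Insert 329: h=4, slots 4,0 occupied → index 3.
Insert 95: h=0, slot 0 occupied → index 1.
Table: [124, 95, _, 329, 29]
Lookup 329: h=4, probe 4,0,3 → found at 3.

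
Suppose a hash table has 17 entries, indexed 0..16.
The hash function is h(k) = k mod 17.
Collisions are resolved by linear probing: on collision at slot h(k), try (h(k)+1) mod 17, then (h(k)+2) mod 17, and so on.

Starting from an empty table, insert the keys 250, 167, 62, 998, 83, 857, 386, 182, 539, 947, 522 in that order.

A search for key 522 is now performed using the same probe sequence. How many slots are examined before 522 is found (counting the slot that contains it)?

9

250: h=12 → slot 12
167: h=14 → slot 14
62: h=11 → slot 11
998: h=12, probe 12,13 → slot 13
83: h=15 → slot 15
857: h=7 → slot 7
386: h=12, probe 12,13,14,15,16 → slot 16
182: h=12, probe 12,13,14,15,16,0 → slot 0
539: h=12, probe 12,13,14,15,16,0,1 → slot 1
947: h=12, probe 12,13,14,15,16,0,1,2 → slot 2
522: h=12, probe 12,13,14,15,16,0,1,2,3 → slot 3
Table: [182, 539, 947, 522, ., ., ., 857, ., ., ., 62, 250, 998, 167, 83, 386]
Lookup 522: h=12, probe 12,13,14,15,16,0,1,2,3 → found at 3.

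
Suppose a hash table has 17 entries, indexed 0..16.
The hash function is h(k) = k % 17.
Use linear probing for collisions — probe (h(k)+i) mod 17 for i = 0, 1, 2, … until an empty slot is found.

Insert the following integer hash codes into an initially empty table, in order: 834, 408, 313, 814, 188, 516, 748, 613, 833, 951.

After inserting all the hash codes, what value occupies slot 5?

834: h=1 -> slot 1
408: h=0 -> slot 0
313: h=7 -> slot 7
814: h=15 -> slot 15
188: h=1, probe 1,2 -> slot 2
516: h=6 -> slot 6
748: h=0, probe 0,1,2,3 -> slot 3
613: h=1, probe 1,2,3,4 -> slot 4
833: h=0, probe 0,1,2,3,4,5 -> slot 5
951: h=16 -> slot 16
Table: [408, 834, 188, 748, 613, 833, 516, 313, -, -, -, -, -, -, -, 814, 951]

833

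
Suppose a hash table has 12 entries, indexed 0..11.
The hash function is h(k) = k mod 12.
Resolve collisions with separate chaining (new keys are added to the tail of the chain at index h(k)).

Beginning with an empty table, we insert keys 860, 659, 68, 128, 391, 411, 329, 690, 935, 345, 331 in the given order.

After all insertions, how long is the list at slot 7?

Insert 860: h=8, bucket 8 empty -> new chain.
Insert 659: h=11, bucket 11 empty -> new chain.
Insert 68: h=8, bucket 8 nonempty -> append to chain.
Insert 128: h=8, bucket 8 nonempty -> append to chain.
Insert 391: h=7, bucket 7 empty -> new chain.
Insert 411: h=3, bucket 3 empty -> new chain.
Insert 329: h=5, bucket 5 empty -> new chain.
Insert 690: h=6, bucket 6 empty -> new chain.
Insert 935: h=11, bucket 11 nonempty -> append to chain.
Insert 345: h=9, bucket 9 empty -> new chain.
Insert 331: h=7, bucket 7 nonempty -> append to chain.
Final buckets:
0: .
1: .
2: .
3: 411
4: .
5: 329
6: 690
7: 391 -> 331
8: 860 -> 68 -> 128
9: 345
10: .
11: 659 -> 935

2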